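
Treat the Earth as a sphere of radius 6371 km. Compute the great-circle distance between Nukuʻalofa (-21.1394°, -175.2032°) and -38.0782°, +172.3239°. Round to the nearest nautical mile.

Δλ = 172.3239 − -175.2032 = 347.5271°; wrapped into (−180°, 180°]: -12.4729°.
Δφ = -38.0782 − -21.1394 = -16.9388°.
a = sin²(Δφ/2) + cos φ₁ · cos φ₂ · sin²(Δλ/2) = 0.030356.
c = 2·atan2(√a, √(1−a)) = 0.35025 rad → d = 6371·c ≈ 2231.42 km ≈ 1204.87 nmi.

1205 nmi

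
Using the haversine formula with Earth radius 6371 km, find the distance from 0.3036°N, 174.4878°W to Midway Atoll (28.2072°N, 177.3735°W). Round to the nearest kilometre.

3118 km

Δλ = -177.3735 − -174.4878 = -2.8857°.
Δφ = 28.2072 − 0.3036 = 27.9036°.
a = sin²(Δφ/2) + cos φ₁ · cos φ₂ · sin²(Δλ/2) = 0.058691.
c = 2·atan2(√a, √(1−a)) = 0.48939 rad → d = 6371·c ≈ 3117.92 km.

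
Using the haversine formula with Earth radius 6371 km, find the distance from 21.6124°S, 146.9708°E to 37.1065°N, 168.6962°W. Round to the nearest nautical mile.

Δλ = -168.6962 − 146.9708 = -315.6670°; wrapped into (−180°, 180°]: 44.3330°.
Δφ = 37.1065 − -21.6124 = 58.7189°.
a = sin²(Δφ/2) + cos φ₁ · cos φ₂ · sin²(Δλ/2) = 0.345930.
c = 2·atan2(√a, √(1−a)) = 1.25756 rad → d = 6371·c ≈ 8011.91 km ≈ 4326.08 nmi.

4326 nmi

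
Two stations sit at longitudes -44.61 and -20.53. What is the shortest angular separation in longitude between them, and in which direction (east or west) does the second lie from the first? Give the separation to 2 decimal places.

Raw difference: -20.53 − -44.61 = 24.08°.
Normalise into (−180°, 180°]: 24.08° stays 24.08°.
Positive ⇒ the second point lies to the east; separation 24.08°.

24.08° east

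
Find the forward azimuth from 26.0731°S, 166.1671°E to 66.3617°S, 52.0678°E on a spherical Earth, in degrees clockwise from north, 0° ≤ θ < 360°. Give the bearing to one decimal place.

Δλ = 52.0678 − 166.1671 = -114.0993°.
θ = atan2( sin Δλ · cos φ₂ , cos φ₁ · sin φ₂ − sin φ₁ · cos φ₂ · cos Δλ )
  = atan2(-0.36601, -0.89483) = -157.754° → normalised to [0°, 360°): 202.246°.

202.2°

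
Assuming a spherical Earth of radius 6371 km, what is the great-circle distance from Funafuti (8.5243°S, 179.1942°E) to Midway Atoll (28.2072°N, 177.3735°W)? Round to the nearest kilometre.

Δλ = -177.3735 − 179.1942 = -356.5677°; wrapped into (−180°, 180°]: 3.4323°.
Δφ = 28.2072 − -8.5243 = 36.7315°.
a = sin²(Δφ/2) + cos φ₁ · cos φ₂ · sin²(Δλ/2) = 0.100058.
c = 2·atan2(√a, √(1−a)) = 0.64369 rad → d = 6371·c ≈ 4100.98 km.

4101 km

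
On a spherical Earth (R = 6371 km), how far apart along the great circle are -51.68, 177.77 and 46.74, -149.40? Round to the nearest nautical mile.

Δλ = -149.40 − 177.77 = -327.17°; wrapped into (−180°, 180°]: 32.83°.
Δφ = 46.74 − -51.68 = 98.42°.
a = sin²(Δφ/2) + cos φ₁ · cos φ₂ · sin²(Δλ/2) = 0.607148.
c = 2·atan2(√a, √(1−a)) = 1.78677 rad → d = 6371·c ≈ 11383.50 km ≈ 6146.60 nmi.

6147 nmi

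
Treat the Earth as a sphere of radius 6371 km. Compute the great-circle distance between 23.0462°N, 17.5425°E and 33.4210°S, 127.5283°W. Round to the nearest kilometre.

16424 km

Δλ = -127.5283 − 17.5425 = -145.0708°.
Δφ = -33.4210 − 23.0462 = -56.4672°.
a = sin²(Δφ/2) + cos φ₁ · cos φ₂ · sin²(Δλ/2) = 0.922649.
c = 2·atan2(√a, √(1−a)) = 2.57792 rad → d = 6371·c ≈ 16423.92 km.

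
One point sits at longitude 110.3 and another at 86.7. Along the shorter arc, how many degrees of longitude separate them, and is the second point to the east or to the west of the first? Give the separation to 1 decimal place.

Raw difference: 86.7 − 110.3 = -23.6°.
Normalise into (−180°, 180°]: -23.6° stays -23.6°.
Negative ⇒ the second point lies to the west; separation 23.6°.

23.6° west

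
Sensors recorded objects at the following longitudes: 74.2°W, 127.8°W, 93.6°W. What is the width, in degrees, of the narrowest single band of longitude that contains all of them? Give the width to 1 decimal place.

Sort the longitudes: -127.8°, -93.6°, -74.2°.
Eastward gaps between consecutive values (wrapping around): 34.2°, 19.4°, 306.4°.
Largest gap = 306.4° ⇒ minimal covering band is its complement: 360° − 306.4° = 53.6°.
Band runs from -127.8° eastward to -74.2°.

53.6°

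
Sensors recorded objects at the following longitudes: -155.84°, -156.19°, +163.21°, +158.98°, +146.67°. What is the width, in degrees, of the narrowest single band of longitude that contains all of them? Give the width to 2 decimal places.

Sort the longitudes: -156.19°, -155.84°, +146.67°, +158.98°, +163.21°.
Eastward gaps between consecutive values (wrapping around): 0.35°, 302.51°, 12.31°, 4.23°, 40.60°.
Largest gap = 302.51° ⇒ minimal covering band is its complement: 360° − 302.51° = 57.49°.
Band runs from +146.67° eastward to -155.84°, crossing the antimeridian.

57.49°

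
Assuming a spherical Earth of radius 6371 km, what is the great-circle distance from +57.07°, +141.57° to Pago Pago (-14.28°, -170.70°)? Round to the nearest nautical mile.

Δλ = -170.70 − 141.57 = -312.27°; wrapped into (−180°, 180°]: 47.73°.
Δφ = -14.28 − 57.07 = -71.35°.
a = sin²(Δφ/2) + cos φ₁ · cos φ₂ · sin²(Δλ/2) = 0.426340.
c = 2·atan2(√a, √(1−a)) = 1.42294 rad → d = 6371·c ≈ 9065.54 km ≈ 4895.00 nmi.

4895 nmi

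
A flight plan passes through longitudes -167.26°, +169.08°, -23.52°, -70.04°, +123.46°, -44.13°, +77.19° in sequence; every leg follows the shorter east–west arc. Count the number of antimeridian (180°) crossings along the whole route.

Leg 1: -167.26° → +169.08°, shortest Δλ = -23.66° (west) — crosses 180°.
Leg 2: +169.08° → -23.52°, shortest Δλ = 167.4° (east) — crosses 180°.
Leg 3: -23.52° → -70.04°, shortest Δλ = -46.52° (west) — does not cross 180°.
Leg 4: -70.04° → +123.46°, shortest Δλ = -166.5° (west) — crosses 180°.
Leg 5: +123.46° → -44.13°, shortest Δλ = -167.59° (west) — does not cross 180°.
Leg 6: -44.13° → +77.19°, shortest Δλ = 121.32° (east) — does not cross 180°.
Total crossings: 3.

3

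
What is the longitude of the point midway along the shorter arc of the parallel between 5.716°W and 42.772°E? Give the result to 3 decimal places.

18.528°E

Signed shortest Δλ from -5.716° to +42.772° is +48.488°.
Midpoint longitude = -5.716° + (+48.488°)/2 = -5.716° + 24.244° = +18.528°.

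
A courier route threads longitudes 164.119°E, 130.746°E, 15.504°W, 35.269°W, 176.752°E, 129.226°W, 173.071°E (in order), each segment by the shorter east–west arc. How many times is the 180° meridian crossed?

Leg 1: +164.119° → +130.746°, shortest Δλ = -33.373° (west) — does not cross 180°.
Leg 2: +130.746° → -15.504°, shortest Δλ = -146.25° (west) — does not cross 180°.
Leg 3: -15.504° → -35.269°, shortest Δλ = -19.765° (west) — does not cross 180°.
Leg 4: -35.269° → +176.752°, shortest Δλ = -147.979° (west) — crosses 180°.
Leg 5: +176.752° → -129.226°, shortest Δλ = 54.022° (east) — crosses 180°.
Leg 6: -129.226° → +173.071°, shortest Δλ = -57.703° (west) — crosses 180°.
Total crossings: 3.

3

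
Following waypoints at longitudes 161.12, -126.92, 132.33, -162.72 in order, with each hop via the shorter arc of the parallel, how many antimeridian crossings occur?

3

Leg 1: +161.12° → -126.92°, shortest Δλ = 71.96° (east) — crosses 180°.
Leg 2: -126.92° → +132.33°, shortest Δλ = -100.75° (west) — crosses 180°.
Leg 3: +132.33° → -162.72°, shortest Δλ = 64.95° (east) — crosses 180°.
Total crossings: 3.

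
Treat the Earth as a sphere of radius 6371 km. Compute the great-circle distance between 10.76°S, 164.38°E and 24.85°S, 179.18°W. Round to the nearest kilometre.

Δλ = -179.18 − 164.38 = -343.56°; wrapped into (−180°, 180°]: 16.44°.
Δφ = -24.85 − -10.76 = -14.09°.
a = sin²(Δφ/2) + cos φ₁ · cos φ₂ · sin²(Δλ/2) = 0.033266.
c = 2·atan2(√a, √(1−a)) = 0.36683 rad → d = 6371·c ≈ 2337.08 km.

2337 km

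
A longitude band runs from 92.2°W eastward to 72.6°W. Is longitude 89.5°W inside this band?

Yes

Band width going east from -92.2° to -72.6°: ((-72.6 − -92.2) mod 360) = 19.6°.
Offset of -89.5° east of the west edge: ((-89.5 − -92.2) mod 360) = 2.7°.
2.7° ≤ 19.6° ⇒ inside.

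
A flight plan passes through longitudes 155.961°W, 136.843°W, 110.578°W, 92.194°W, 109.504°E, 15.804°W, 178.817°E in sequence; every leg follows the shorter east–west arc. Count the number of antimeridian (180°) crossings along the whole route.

Leg 1: -155.961° → -136.843°, shortest Δλ = 19.118° (east) — does not cross 180°.
Leg 2: -136.843° → -110.578°, shortest Δλ = 26.265° (east) — does not cross 180°.
Leg 3: -110.578° → -92.194°, shortest Δλ = 18.384° (east) — does not cross 180°.
Leg 4: -92.194° → +109.504°, shortest Δλ = -158.302° (west) — crosses 180°.
Leg 5: +109.504° → -15.804°, shortest Δλ = -125.308° (west) — does not cross 180°.
Leg 6: -15.804° → +178.817°, shortest Δλ = -165.379° (west) — crosses 180°.
Total crossings: 2.

2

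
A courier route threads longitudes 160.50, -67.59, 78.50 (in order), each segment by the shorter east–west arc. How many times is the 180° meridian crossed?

Leg 1: +160.50° → -67.59°, shortest Δλ = 131.91° (east) — crosses 180°.
Leg 2: -67.59° → +78.50°, shortest Δλ = 146.09° (east) — does not cross 180°.
Total crossings: 1.

1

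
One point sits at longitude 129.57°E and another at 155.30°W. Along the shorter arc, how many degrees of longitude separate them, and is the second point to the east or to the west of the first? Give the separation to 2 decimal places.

Raw difference: -155.30 − 129.57 = -284.87°.
Normalise into (−180°, 180°]: -284.87° + 360° = 75.13°.
Positive ⇒ the second point lies to the east; separation 75.13°.

75.13° east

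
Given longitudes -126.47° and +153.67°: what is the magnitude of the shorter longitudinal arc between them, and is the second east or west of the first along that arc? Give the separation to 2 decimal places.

79.86° west

Raw difference: 153.67 − -126.47 = 280.14°.
Normalise into (−180°, 180°]: 280.14° − 360° = -79.86°.
Negative ⇒ the second point lies to the west; separation 79.86°.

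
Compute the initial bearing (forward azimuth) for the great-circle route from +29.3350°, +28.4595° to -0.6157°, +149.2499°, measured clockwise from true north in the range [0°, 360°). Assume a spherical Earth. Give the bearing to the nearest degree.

74°

Δλ = 149.2499 − 28.4595 = 120.7904°.
θ = atan2( sin Δλ · cos φ₂ , cos φ₁ · sin φ₂ − sin φ₁ · cos φ₂ · cos Δλ )
  = atan2(0.85900, 0.24140) = 74.303° → normalised to [0°, 360°): 74.303°.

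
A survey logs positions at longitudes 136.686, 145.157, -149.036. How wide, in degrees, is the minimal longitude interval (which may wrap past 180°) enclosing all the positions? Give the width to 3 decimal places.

Sort the longitudes: -149.036°, +136.686°, +145.157°.
Eastward gaps between consecutive values (wrapping around): 285.722°, 8.471°, 65.807°.
Largest gap = 285.722° ⇒ minimal covering band is its complement: 360° − 285.722° = 74.278°.
Band runs from +136.686° eastward to -149.036°, crossing the antimeridian.

74.278°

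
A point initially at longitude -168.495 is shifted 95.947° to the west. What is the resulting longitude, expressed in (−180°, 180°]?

Start at -168.495°; shift −95.947° → -264.442°.
-264.442° lies outside (−180°, 180°]; add 360° → +95.558°.

+95.558°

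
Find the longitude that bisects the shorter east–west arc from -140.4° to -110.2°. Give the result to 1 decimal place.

Signed shortest Δλ from -140.4° to -110.2° is +30.2°.
Midpoint longitude = -140.4° + (+30.2°)/2 = -140.4° + 15.1° = -125.3°.

-125.3°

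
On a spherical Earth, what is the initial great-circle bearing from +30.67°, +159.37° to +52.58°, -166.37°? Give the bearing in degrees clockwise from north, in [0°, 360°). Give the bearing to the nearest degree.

39°

Δλ = -166.37 − 159.37 = -325.74°; wrapped into (−180°, 180°]: 34.26°.
θ = atan2( sin Δλ · cos φ₂ , cos φ₁ · sin φ₂ − sin φ₁ · cos φ₂ · cos Δλ )
  = atan2(0.34208, 0.42693) = 38.703° → normalised to [0°, 360°): 38.703°.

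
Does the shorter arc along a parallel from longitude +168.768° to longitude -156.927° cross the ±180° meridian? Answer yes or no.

Naïve |-156.927 − 168.768| = 325.695° > 180°, so the shorter arc goes the other way round — across 180°.
Signed shortest Δλ = ((-156.927 − 168.768 + 180) mod 360) − 180 = 34.305°.
Going east by 34.305° from +168.768° passes through 180° before reaching -156.927°.

Yes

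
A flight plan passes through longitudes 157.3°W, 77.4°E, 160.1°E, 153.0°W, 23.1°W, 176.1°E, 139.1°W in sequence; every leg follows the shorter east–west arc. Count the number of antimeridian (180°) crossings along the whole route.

4

Leg 1: -157.3° → +77.4°, shortest Δλ = -125.3° (west) — crosses 180°.
Leg 2: +77.4° → +160.1°, shortest Δλ = 82.7° (east) — does not cross 180°.
Leg 3: +160.1° → -153.0°, shortest Δλ = 46.9° (east) — crosses 180°.
Leg 4: -153.0° → -23.1°, shortest Δλ = 129.9° (east) — does not cross 180°.
Leg 5: -23.1° → +176.1°, shortest Δλ = -160.8° (west) — crosses 180°.
Leg 6: +176.1° → -139.1°, shortest Δλ = 44.8° (east) — crosses 180°.
Total crossings: 4.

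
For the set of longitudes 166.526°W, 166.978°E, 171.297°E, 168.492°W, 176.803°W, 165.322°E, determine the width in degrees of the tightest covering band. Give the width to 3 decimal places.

28.152°

Sort the longitudes: -176.803°, -168.492°, -166.526°, +165.322°, +166.978°, +171.297°.
Eastward gaps between consecutive values (wrapping around): 8.311°, 1.966°, 331.848°, 1.656°, 4.319°, 11.900°.
Largest gap = 331.848° ⇒ minimal covering band is its complement: 360° − 331.848° = 28.152°.
Band runs from +165.322° eastward to -166.526°, crossing the antimeridian.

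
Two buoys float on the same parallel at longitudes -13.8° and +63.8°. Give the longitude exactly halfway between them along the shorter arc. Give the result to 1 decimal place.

Signed shortest Δλ from -13.8° to +63.8° is +77.6°.
Midpoint longitude = -13.8° + (+77.6°)/2 = -13.8° + 38.8° = +25.0°.

+25.0°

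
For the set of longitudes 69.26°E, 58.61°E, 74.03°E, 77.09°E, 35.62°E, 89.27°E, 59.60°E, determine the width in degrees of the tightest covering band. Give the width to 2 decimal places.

53.65°

Sort the longitudes: +35.62°, +58.61°, +59.60°, +69.26°, +74.03°, +77.09°, +89.27°.
Eastward gaps between consecutive values (wrapping around): 22.99°, 0.99°, 9.66°, 4.77°, 3.06°, 12.18°, 306.35°.
Largest gap = 306.35° ⇒ minimal covering band is its complement: 360° − 306.35° = 53.65°.
Band runs from +35.62° eastward to +89.27°.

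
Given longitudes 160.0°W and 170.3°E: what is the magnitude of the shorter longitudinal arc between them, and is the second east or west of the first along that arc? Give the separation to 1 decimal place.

29.7° west

Raw difference: 170.3 − -160.0 = 330.3°.
Normalise into (−180°, 180°]: 330.3° − 360° = -29.7°.
Negative ⇒ the second point lies to the west; separation 29.7°.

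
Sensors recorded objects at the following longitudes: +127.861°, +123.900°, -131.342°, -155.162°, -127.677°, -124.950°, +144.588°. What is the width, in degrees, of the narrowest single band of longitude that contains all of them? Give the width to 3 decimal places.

111.150°

Sort the longitudes: -155.162°, -131.342°, -127.677°, -124.950°, +123.900°, +127.861°, +144.588°.
Eastward gaps between consecutive values (wrapping around): 23.820°, 3.665°, 2.727°, 248.850°, 3.961°, 16.727°, 60.250°.
Largest gap = 248.850° ⇒ minimal covering band is its complement: 360° − 248.850° = 111.150°.
Band runs from +123.900° eastward to -124.950°, crossing the antimeridian.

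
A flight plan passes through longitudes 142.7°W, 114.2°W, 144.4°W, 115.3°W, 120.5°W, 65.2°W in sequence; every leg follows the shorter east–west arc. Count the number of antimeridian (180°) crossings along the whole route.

0

Leg 1: -142.7° → -114.2°, shortest Δλ = 28.5° (east) — does not cross 180°.
Leg 2: -114.2° → -144.4°, shortest Δλ = -30.2° (west) — does not cross 180°.
Leg 3: -144.4° → -115.3°, shortest Δλ = 29.1° (east) — does not cross 180°.
Leg 4: -115.3° → -120.5°, shortest Δλ = -5.2° (west) — does not cross 180°.
Leg 5: -120.5° → -65.2°, shortest Δλ = 55.3° (east) — does not cross 180°.
Total crossings: 0.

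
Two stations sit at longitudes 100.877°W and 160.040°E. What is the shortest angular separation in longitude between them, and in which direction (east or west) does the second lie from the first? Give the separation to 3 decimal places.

Raw difference: 160.040 − -100.877 = 260.917°.
Normalise into (−180°, 180°]: 260.917° − 360° = -99.083°.
Negative ⇒ the second point lies to the west; separation 99.083°.

99.083° west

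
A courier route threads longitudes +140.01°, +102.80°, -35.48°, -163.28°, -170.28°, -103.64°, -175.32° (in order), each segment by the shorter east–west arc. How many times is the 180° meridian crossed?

Leg 1: +140.01° → +102.80°, shortest Δλ = -37.21° (west) — does not cross 180°.
Leg 2: +102.80° → -35.48°, shortest Δλ = -138.28° (west) — does not cross 180°.
Leg 3: -35.48° → -163.28°, shortest Δλ = -127.8° (west) — does not cross 180°.
Leg 4: -163.28° → -170.28°, shortest Δλ = -7.0° (west) — does not cross 180°.
Leg 5: -170.28° → -103.64°, shortest Δλ = 66.64° (east) — does not cross 180°.
Leg 6: -103.64° → -175.32°, shortest Δλ = -71.68° (west) — does not cross 180°.
Total crossings: 0.

0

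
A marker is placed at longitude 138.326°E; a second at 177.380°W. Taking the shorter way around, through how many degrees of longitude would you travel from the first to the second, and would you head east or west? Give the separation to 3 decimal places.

44.294° east

Raw difference: -177.380 − 138.326 = -315.706°.
Normalise into (−180°, 180°]: -315.706° + 360° = 44.294°.
Positive ⇒ the second point lies to the east; separation 44.294°.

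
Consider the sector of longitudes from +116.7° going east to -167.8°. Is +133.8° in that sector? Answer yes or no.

Yes

Band width going east from +116.7° to -167.8°: ((-167.8 − 116.7) mod 360) = 75.5°.
Offset of +133.8° east of the west edge: ((133.8 − 116.7) mod 360) = 17.1°.
17.1° ≤ 75.5° ⇒ inside.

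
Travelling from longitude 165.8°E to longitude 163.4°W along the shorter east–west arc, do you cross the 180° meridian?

Naïve |-163.4 − 165.8| = 329.2° > 180°, so the shorter arc goes the other way round — across 180°.
Signed shortest Δλ = ((-163.4 − 165.8 + 180) mod 360) − 180 = 30.8°.
Going east by 30.8° from +165.8° passes through 180° before reaching -163.4°.

Yes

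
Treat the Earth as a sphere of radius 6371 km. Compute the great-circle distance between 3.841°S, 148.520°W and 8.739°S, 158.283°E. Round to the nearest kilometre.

Δλ = 158.283 − -148.520 = 306.803°; wrapped into (−180°, 180°]: -53.197°.
Δφ = -8.739 − -3.841 = -4.898°.
a = sin²(Δφ/2) + cos φ₁ · cos φ₂ · sin²(Δλ/2) = 0.199521.
c = 2·atan2(√a, √(1−a)) = 0.92610 rad → d = 6371·c ≈ 5900.16 km.

5900 km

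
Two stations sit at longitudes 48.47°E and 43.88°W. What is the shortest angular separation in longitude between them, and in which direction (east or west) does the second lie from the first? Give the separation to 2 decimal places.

92.35° west

Raw difference: -43.88 − 48.47 = -92.35°.
Normalise into (−180°, 180°]: -92.35° stays -92.35°.
Negative ⇒ the second point lies to the west; separation 92.35°.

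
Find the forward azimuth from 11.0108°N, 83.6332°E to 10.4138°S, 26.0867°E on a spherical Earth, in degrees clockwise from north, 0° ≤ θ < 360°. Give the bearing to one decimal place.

Δλ = 26.0867 − 83.6332 = -57.5465°.
θ = atan2( sin Δλ · cos φ₂ , cos φ₁ · sin φ₂ − sin φ₁ · cos φ₂ · cos Δλ )
  = atan2(-0.82993, -0.27823) = -108.534° → normalised to [0°, 360°): 251.466°.

251.5°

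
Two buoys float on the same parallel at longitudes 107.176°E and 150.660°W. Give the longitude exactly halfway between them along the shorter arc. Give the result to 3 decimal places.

Signed shortest Δλ from +107.176° to -150.660° is +102.164°.
Midpoint longitude = +107.176° + (+102.164°)/2 = +107.176° + 51.082° = +158.258°.
(The naïve average (+107.176 + -150.660)/2 = -21.742° is on the wrong side of the globe.)

158.258°E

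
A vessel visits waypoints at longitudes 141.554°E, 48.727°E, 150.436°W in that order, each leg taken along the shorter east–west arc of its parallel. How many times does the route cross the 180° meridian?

1

Leg 1: +141.554° → +48.727°, shortest Δλ = -92.827° (west) — does not cross 180°.
Leg 2: +48.727° → -150.436°, shortest Δλ = 160.837° (east) — crosses 180°.
Total crossings: 1.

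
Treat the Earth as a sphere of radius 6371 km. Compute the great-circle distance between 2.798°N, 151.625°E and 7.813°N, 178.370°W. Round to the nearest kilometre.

3367 km

Δλ = -178.370 − 151.625 = -329.995°; wrapped into (−180°, 180°]: 30.005°.
Δφ = 7.813 − 2.798 = 5.015°.
a = sin²(Δφ/2) + cos φ₁ · cos φ₂ · sin²(Δλ/2) = 0.068222.
c = 2·atan2(√a, √(1−a)) = 0.52852 rad → d = 6371·c ≈ 3367.18 km.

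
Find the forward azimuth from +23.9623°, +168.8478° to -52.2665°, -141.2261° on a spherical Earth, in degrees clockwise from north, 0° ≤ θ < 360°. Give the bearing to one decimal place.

152.1°

Δλ = -141.2261 − 168.8478 = -310.0739°; wrapped into (−180°, 180°]: 49.9261°.
θ = atan2( sin Δλ · cos φ₂ , cos φ₁ · sin φ₂ − sin φ₁ · cos φ₂ · cos Δλ )
  = atan2(0.46830, -0.88271) = 152.053° → normalised to [0°, 360°): 152.053°.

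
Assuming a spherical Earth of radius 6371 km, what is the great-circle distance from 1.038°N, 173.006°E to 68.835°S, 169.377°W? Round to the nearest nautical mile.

4257 nmi

Δλ = -169.377 − 173.006 = -342.383°; wrapped into (−180°, 180°]: 17.617°.
Δφ = -68.835 − 1.038 = -69.873°.
a = sin²(Δφ/2) + cos φ₁ · cos φ₂ · sin²(Δλ/2) = 0.336414.
c = 2·atan2(√a, √(1−a)) = 1.23749 rad → d = 6371·c ≈ 7884.03 km ≈ 4257.04 nmi.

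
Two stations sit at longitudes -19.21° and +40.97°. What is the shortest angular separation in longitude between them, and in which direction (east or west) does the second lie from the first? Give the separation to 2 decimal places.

60.18° east

Raw difference: 40.97 − -19.21 = 60.18°.
Normalise into (−180°, 180°]: 60.18° stays 60.18°.
Positive ⇒ the second point lies to the east; separation 60.18°.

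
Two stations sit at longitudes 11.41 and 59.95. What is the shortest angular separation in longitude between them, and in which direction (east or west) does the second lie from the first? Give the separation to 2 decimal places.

48.54° east

Raw difference: 59.95 − 11.41 = 48.54°.
Normalise into (−180°, 180°]: 48.54° stays 48.54°.
Positive ⇒ the second point lies to the east; separation 48.54°.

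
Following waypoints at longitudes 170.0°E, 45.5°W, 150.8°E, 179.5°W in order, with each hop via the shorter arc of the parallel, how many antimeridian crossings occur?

3

Leg 1: +170.0° → -45.5°, shortest Δλ = 144.5° (east) — crosses 180°.
Leg 2: -45.5° → +150.8°, shortest Δλ = -163.7° (west) — crosses 180°.
Leg 3: +150.8° → -179.5°, shortest Δλ = 29.7° (east) — crosses 180°.
Total crossings: 3.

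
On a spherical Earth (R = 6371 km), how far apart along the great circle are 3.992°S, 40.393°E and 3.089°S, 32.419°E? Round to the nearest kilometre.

891 km

Δλ = 32.419 − 40.393 = -7.974°.
Δφ = -3.089 − -3.992 = 0.903°.
a = sin²(Δφ/2) + cos φ₁ · cos φ₂ · sin²(Δλ/2) = 0.004878.
c = 2·atan2(√a, √(1−a)) = 0.13980 rad → d = 6371·c ≈ 890.64 km.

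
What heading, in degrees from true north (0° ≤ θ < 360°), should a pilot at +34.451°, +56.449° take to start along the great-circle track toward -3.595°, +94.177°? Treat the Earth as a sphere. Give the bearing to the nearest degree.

Δλ = 94.177 − 56.449 = 37.728°.
θ = atan2( sin Δλ · cos φ₂ , cos φ₁ · sin φ₂ − sin φ₁ · cos φ₂ · cos Δλ )
  = atan2(0.61071, -0.49825) = 129.210° → normalised to [0°, 360°): 129.210°.

129°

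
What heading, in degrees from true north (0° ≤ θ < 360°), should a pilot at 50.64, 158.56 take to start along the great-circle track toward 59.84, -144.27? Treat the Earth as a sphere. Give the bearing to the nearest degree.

Δλ = -144.27 − 158.56 = -302.83°; wrapped into (−180°, 180°]: 57.17°.
θ = atan2( sin Δλ · cos φ₂ , cos φ₁ · sin φ₂ − sin φ₁ · cos φ₂ · cos Δλ )
  = atan2(0.42217, 0.33774) = 51.340° → normalised to [0°, 360°): 51.340°.

51°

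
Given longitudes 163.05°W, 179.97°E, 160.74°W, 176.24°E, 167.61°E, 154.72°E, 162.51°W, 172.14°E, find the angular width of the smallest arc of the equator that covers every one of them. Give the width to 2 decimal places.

Sort the longitudes: -163.05°, -162.51°, -160.74°, +154.72°, +167.61°, +172.14°, +176.24°, +179.97°.
Eastward gaps between consecutive values (wrapping around): 0.54°, 1.77°, 315.46°, 12.89°, 4.53°, 4.10°, 3.73°, 16.98°.
Largest gap = 315.46° ⇒ minimal covering band is its complement: 360° − 315.46° = 44.54°.
Band runs from +154.72° eastward to -160.74°, crossing the antimeridian.

44.54°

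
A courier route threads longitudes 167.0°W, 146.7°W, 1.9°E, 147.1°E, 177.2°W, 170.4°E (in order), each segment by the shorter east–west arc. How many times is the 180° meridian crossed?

2

Leg 1: -167.0° → -146.7°, shortest Δλ = 20.3° (east) — does not cross 180°.
Leg 2: -146.7° → +1.9°, shortest Δλ = 148.6° (east) — does not cross 180°.
Leg 3: +1.9° → +147.1°, shortest Δλ = 145.2° (east) — does not cross 180°.
Leg 4: +147.1° → -177.2°, shortest Δλ = 35.7° (east) — crosses 180°.
Leg 5: -177.2° → +170.4°, shortest Δλ = -12.4° (west) — crosses 180°.
Total crossings: 2.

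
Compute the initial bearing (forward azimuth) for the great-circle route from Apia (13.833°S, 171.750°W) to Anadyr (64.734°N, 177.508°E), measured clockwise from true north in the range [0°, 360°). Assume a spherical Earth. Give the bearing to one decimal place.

355.4°

Δλ = 177.508 − -171.750 = 349.258°; wrapped into (−180°, 180°]: -10.742°.
θ = atan2( sin Δλ · cos φ₂ , cos φ₁ · sin φ₂ − sin φ₁ · cos φ₂ · cos Δλ )
  = atan2(-0.07955, 0.97837) = -4.649° → normalised to [0°, 360°): 355.351°.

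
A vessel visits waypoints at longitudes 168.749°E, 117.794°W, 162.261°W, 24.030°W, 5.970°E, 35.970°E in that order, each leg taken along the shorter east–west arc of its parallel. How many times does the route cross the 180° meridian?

Leg 1: +168.749° → -117.794°, shortest Δλ = 73.457° (east) — crosses 180°.
Leg 2: -117.794° → -162.261°, shortest Δλ = -44.467° (west) — does not cross 180°.
Leg 3: -162.261° → -24.030°, shortest Δλ = 138.231° (east) — does not cross 180°.
Leg 4: -24.030° → +5.970°, shortest Δλ = 30.0° (east) — does not cross 180°.
Leg 5: +5.970° → +35.970°, shortest Δλ = 30.0° (east) — does not cross 180°.
Total crossings: 1.

1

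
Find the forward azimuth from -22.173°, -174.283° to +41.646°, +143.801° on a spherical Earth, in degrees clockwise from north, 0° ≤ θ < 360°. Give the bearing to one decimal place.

Δλ = 143.801 − -174.283 = 318.084°; wrapped into (−180°, 180°]: -41.916°.
θ = atan2( sin Δλ · cos φ₂ , cos φ₁ · sin φ₂ − sin φ₁ · cos φ₂ · cos Δλ )
  = atan2(-0.49920, 0.82524) = -31.170° → normalised to [0°, 360°): 328.830°.

328.8°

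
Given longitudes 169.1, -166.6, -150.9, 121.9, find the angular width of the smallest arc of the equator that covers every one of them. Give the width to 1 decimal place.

Sort the longitudes: -166.6°, -150.9°, +121.9°, +169.1°.
Eastward gaps between consecutive values (wrapping around): 15.7°, 272.8°, 47.2°, 24.3°.
Largest gap = 272.8° ⇒ minimal covering band is its complement: 360° − 272.8° = 87.2°.
Band runs from +121.9° eastward to -150.9°, crossing the antimeridian.

87.2°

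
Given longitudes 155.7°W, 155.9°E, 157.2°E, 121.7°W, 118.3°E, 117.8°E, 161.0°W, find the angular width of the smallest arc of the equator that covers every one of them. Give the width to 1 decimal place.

Sort the longitudes: -161.0°, -155.7°, -121.7°, +117.8°, +118.3°, +155.9°, +157.2°.
Eastward gaps between consecutive values (wrapping around): 5.3°, 34.0°, 239.5°, 0.5°, 37.6°, 1.3°, 41.8°.
Largest gap = 239.5° ⇒ minimal covering band is its complement: 360° − 239.5° = 120.5°.
Band runs from +117.8° eastward to -121.7°, crossing the antimeridian.

120.5°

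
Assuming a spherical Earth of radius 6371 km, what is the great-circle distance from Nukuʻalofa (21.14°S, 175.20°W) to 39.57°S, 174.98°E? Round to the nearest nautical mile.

1216 nmi

Δλ = 174.98 − -175.20 = 350.18°; wrapped into (−180°, 180°]: -9.82°.
Δφ = -39.57 − -21.14 = -18.43°.
a = sin²(Δφ/2) + cos φ₁ · cos φ₂ · sin²(Δλ/2) = 0.030912.
c = 2·atan2(√a, √(1−a)) = 0.35347 rad → d = 6371·c ≈ 2251.97 km ≈ 1215.97 nmi.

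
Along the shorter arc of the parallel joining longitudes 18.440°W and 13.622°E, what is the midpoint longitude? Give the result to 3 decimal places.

2.409°W

Signed shortest Δλ from -18.440° to +13.622° is +32.062°.
Midpoint longitude = -18.440° + (+32.062°)/2 = -18.440° + 16.031° = -2.409°.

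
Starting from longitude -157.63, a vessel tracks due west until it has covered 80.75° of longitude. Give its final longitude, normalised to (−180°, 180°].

+121.62°

Start at -157.63°; shift −80.75° → -238.38°.
-238.38° lies outside (−180°, 180°]; add 360° → +121.62°.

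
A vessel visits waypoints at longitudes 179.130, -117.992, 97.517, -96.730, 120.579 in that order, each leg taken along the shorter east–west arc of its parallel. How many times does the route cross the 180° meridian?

4

Leg 1: +179.130° → -117.992°, shortest Δλ = 62.878° (east) — crosses 180°.
Leg 2: -117.992° → +97.517°, shortest Δλ = -144.491° (west) — crosses 180°.
Leg 3: +97.517° → -96.730°, shortest Δλ = 165.753° (east) — crosses 180°.
Leg 4: -96.730° → +120.579°, shortest Δλ = -142.691° (west) — crosses 180°.
Total crossings: 4.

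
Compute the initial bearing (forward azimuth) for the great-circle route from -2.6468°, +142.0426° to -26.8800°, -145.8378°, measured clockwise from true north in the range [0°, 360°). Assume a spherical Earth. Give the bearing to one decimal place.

Δλ = -145.8378 − 142.0426 = -287.8804°; wrapped into (−180°, 180°]: 72.1196°.
θ = atan2( sin Δλ · cos φ₂ , cos φ₁ · sin φ₂ − sin φ₁ · cos φ₂ · cos Δλ )
  = atan2(0.84887, -0.43899) = 117.346° → normalised to [0°, 360°): 117.346°.

117.3°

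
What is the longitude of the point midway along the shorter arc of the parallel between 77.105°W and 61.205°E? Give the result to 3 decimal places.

Signed shortest Δλ from -77.105° to +61.205° is +138.310°.
Midpoint longitude = -77.105° + (+138.310°)/2 = -77.105° + 69.155° = -7.950°.

7.950°W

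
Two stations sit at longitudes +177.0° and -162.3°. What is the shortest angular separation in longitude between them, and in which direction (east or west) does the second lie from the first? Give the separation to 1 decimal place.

20.7° east

Raw difference: -162.3 − 177.0 = -339.3°.
Normalise into (−180°, 180°]: -339.3° + 360° = 20.7°.
Positive ⇒ the second point lies to the east; separation 20.7°.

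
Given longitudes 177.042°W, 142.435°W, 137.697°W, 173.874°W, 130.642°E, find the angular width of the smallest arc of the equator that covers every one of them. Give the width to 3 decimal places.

Sort the longitudes: -177.042°, -173.874°, -142.435°, -137.697°, +130.642°.
Eastward gaps between consecutive values (wrapping around): 3.168°, 31.439°, 4.738°, 268.339°, 52.316°.
Largest gap = 268.339° ⇒ minimal covering band is its complement: 360° − 268.339° = 91.661°.
Band runs from +130.642° eastward to -137.697°, crossing the antimeridian.

91.661°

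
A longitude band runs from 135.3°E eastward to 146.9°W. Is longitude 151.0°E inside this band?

Band width going east from +135.3° to -146.9°: ((-146.9 − 135.3) mod 360) = 77.8°.
Offset of +151.0° east of the west edge: ((151.0 − 135.3) mod 360) = 15.7°.
15.7° ≤ 77.8° ⇒ inside.

Yes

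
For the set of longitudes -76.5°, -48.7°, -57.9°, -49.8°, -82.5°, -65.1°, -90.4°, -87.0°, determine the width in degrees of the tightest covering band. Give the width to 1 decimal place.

Sort the longitudes: -90.4°, -87.0°, -82.5°, -76.5°, -65.1°, -57.9°, -49.8°, -48.7°.
Eastward gaps between consecutive values (wrapping around): 3.4°, 4.5°, 6.0°, 11.4°, 7.2°, 8.1°, 1.1°, 318.3°.
Largest gap = 318.3° ⇒ minimal covering band is its complement: 360° − 318.3° = 41.7°.
Band runs from -90.4° eastward to -48.7°.

41.7°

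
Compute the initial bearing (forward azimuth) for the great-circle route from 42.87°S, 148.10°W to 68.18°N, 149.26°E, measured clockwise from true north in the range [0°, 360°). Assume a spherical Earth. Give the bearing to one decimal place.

Δλ = 149.26 − -148.10 = 297.36°; wrapped into (−180°, 180°]: -62.64°.
θ = atan2( sin Δλ · cos φ₂ , cos φ₁ · sin φ₂ − sin φ₁ · cos φ₂ · cos Δλ )
  = atan2(-0.33011, 0.79661) = -22.509° → normalised to [0°, 360°): 337.491°.

337.5°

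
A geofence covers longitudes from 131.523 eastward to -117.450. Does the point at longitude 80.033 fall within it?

No

Band width going east from +131.523° to -117.450°: ((-117.450 − 131.523) mod 360) = 111.027°.
Offset of +80.033° east of the west edge: ((80.033 − 131.523) mod 360) = 308.510°.
308.510° > 111.027° ⇒ outside.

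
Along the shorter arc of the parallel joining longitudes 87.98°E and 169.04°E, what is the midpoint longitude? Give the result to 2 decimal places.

Signed shortest Δλ from +87.98° to +169.04° is +81.06°.
Midpoint longitude = +87.98° + (+81.06°)/2 = +87.98° + 40.53° = +128.51°.

128.51°E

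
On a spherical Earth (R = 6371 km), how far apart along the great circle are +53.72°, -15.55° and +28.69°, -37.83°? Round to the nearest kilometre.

3319 km

Δλ = -37.83 − -15.55 = -22.28°.
Δφ = 28.69 − 53.72 = -25.03°.
a = sin²(Δφ/2) + cos φ₁ · cos φ₂ · sin²(Δλ/2) = 0.066334.
c = 2·atan2(√a, √(1−a)) = 0.52098 rad → d = 6371·c ≈ 3319.15 km.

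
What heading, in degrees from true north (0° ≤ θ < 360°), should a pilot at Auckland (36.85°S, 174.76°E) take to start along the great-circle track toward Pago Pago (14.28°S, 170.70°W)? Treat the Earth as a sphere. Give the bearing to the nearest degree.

Δλ = -170.70 − 174.76 = -345.46°; wrapped into (−180°, 180°]: 14.54°.
θ = atan2( sin Δλ · cos φ₂ , cos φ₁ · sin φ₂ − sin φ₁ · cos φ₂ · cos Δλ )
  = atan2(0.24330, 0.36520) = 33.672° → normalised to [0°, 360°): 33.672°.

34°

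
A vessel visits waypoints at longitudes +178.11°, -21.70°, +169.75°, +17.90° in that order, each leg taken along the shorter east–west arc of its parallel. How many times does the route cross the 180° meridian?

2

Leg 1: +178.11° → -21.70°, shortest Δλ = 160.19° (east) — crosses 180°.
Leg 2: -21.70° → +169.75°, shortest Δλ = -168.55° (west) — crosses 180°.
Leg 3: +169.75° → +17.90°, shortest Δλ = -151.85° (west) — does not cross 180°.
Total crossings: 2.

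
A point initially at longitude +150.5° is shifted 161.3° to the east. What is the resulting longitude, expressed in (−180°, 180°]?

Start at +150.5°; shift +161.3° → +311.8°.
+311.8° lies outside (−180°, 180°]; subtract 360° → -48.2°.

-48.2°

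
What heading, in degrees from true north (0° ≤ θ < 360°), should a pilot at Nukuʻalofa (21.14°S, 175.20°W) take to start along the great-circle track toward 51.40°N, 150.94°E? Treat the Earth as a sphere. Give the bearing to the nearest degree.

339°

Δλ = 150.94 − -175.20 = 326.14°; wrapped into (−180°, 180°]: -33.86°.
θ = atan2( sin Δλ · cos φ₂ , cos φ₁ · sin φ₂ − sin φ₁ · cos φ₂ · cos Δλ )
  = atan2(-0.34760, 0.91577) = -20.786° → normalised to [0°, 360°): 339.214°.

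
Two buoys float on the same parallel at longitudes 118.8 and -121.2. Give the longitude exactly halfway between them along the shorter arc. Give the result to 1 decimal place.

Signed shortest Δλ from +118.8° to -121.2° is +120.0°.
Midpoint longitude = +118.8° + (+120.0°)/2 = +118.8° + 60.0° = +178.8°.
(The naïve average (+118.8 + -121.2)/2 = -1.2° is on the wrong side of the globe.)

+178.8°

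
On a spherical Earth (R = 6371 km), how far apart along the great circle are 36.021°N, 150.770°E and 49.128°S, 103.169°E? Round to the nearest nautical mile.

5706 nmi

Δλ = 103.169 − 150.770 = -47.601°.
Δφ = -49.128 − 36.021 = -85.149°.
a = sin²(Δφ/2) + cos φ₁ · cos φ₂ · sin²(Δλ/2) = 0.543910.
c = 2·atan2(√a, √(1−a)) = 1.65873 rad → d = 6371·c ≈ 10567.76 km ≈ 5706.14 nmi.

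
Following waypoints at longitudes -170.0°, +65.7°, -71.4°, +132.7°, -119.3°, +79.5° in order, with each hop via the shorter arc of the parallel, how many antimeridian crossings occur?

Leg 1: -170.0° → +65.7°, shortest Δλ = -124.3° (west) — crosses 180°.
Leg 2: +65.7° → -71.4°, shortest Δλ = -137.1° (west) — does not cross 180°.
Leg 3: -71.4° → +132.7°, shortest Δλ = -155.9° (west) — crosses 180°.
Leg 4: +132.7° → -119.3°, shortest Δλ = 108.0° (east) — crosses 180°.
Leg 5: -119.3° → +79.5°, shortest Δλ = -161.2° (west) — crosses 180°.
Total crossings: 4.

4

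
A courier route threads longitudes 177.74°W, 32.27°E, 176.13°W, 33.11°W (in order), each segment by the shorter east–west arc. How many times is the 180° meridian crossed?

2

Leg 1: -177.74° → +32.27°, shortest Δλ = -149.99° (west) — crosses 180°.
Leg 2: +32.27° → -176.13°, shortest Δλ = 151.6° (east) — crosses 180°.
Leg 3: -176.13° → -33.11°, shortest Δλ = 143.02° (east) — does not cross 180°.
Total crossings: 2.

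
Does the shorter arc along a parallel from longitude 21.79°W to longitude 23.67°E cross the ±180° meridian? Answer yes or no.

Signed shortest Δλ = ((23.67 − -21.79 + 180) mod 360) − 180 = 45.46°.
Going east by 45.46° from -21.79° reaches +23.67° without touching 180°.

No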